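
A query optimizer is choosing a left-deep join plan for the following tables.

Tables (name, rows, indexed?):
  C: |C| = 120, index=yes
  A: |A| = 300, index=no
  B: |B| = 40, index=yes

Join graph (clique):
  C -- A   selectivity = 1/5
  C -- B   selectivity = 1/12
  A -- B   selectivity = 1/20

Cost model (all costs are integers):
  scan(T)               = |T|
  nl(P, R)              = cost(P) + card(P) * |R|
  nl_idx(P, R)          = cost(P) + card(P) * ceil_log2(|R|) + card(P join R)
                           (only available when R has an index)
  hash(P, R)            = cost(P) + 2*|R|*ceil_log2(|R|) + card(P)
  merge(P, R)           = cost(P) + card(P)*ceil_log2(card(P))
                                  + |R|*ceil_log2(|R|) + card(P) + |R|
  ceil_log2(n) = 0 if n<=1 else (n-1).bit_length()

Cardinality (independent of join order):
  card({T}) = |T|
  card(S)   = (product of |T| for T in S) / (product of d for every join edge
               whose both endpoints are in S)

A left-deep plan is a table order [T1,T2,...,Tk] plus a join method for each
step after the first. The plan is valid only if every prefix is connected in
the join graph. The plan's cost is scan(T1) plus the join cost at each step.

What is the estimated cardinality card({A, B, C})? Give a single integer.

Tables in S: A(300), B(40), C(120)
Edges inside S: C-A(d=5), C-B(d=12), A-B(d=20)
numerator = 300 * 40 * 120 = 1440000
denominator = 5 * 12 * 20 = 1200
card(S) = 1440000 / 1200 = 1200

1200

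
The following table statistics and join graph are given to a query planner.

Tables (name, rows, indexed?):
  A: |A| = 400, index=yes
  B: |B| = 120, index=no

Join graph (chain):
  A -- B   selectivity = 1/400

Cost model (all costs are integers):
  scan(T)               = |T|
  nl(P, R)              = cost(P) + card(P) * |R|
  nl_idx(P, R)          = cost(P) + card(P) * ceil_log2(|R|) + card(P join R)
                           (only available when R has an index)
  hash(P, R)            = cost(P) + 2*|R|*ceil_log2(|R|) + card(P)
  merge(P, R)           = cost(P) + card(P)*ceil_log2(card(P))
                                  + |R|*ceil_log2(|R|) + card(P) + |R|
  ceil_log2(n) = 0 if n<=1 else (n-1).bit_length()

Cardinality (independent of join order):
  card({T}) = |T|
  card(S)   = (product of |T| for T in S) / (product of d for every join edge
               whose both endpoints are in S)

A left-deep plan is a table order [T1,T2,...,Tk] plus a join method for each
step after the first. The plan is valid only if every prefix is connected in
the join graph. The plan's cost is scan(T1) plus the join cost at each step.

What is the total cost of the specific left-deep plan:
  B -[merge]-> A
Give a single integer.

5080

step 1: scan B: cost=120, card=120
step 2: join A via merge
    card(P join A) = 120*400/(400) = 120
    cost = 120 + 120*7 + 400*9 + 120 + 400 = 5080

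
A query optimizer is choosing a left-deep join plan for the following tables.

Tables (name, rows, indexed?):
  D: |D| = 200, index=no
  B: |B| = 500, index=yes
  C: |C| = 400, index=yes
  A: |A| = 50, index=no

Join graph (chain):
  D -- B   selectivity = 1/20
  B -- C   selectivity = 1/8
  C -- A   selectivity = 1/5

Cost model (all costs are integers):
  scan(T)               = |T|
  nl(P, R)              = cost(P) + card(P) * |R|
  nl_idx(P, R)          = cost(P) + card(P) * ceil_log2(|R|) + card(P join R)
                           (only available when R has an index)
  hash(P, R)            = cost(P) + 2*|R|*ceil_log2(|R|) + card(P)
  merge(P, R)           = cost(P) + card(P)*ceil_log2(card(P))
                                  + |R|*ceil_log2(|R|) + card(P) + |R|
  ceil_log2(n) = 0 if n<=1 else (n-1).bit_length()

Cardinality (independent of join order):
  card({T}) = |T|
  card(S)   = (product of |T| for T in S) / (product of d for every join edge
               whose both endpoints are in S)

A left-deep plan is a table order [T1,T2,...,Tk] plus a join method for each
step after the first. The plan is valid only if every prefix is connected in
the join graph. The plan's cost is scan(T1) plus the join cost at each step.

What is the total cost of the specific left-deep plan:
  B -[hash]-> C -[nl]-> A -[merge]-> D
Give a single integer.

6010000

step 1: scan B: cost=500, card=500
step 2: join C via hash
    card(P join C) = 500*400/(8) = 25000
    cost = 500 + 2*400*9 + 500 = 8200
step 3: join A via nl
    card(P join A) = 25000*50/(5) = 250000
    cost = 8200 + 25000*50 = 1258200
step 4: join D via merge
    card(P join D) = 250000*200/(20) = 2500000
    cost = 1258200 + 250000*18 + 200*8 + 250000 + 200 = 6010000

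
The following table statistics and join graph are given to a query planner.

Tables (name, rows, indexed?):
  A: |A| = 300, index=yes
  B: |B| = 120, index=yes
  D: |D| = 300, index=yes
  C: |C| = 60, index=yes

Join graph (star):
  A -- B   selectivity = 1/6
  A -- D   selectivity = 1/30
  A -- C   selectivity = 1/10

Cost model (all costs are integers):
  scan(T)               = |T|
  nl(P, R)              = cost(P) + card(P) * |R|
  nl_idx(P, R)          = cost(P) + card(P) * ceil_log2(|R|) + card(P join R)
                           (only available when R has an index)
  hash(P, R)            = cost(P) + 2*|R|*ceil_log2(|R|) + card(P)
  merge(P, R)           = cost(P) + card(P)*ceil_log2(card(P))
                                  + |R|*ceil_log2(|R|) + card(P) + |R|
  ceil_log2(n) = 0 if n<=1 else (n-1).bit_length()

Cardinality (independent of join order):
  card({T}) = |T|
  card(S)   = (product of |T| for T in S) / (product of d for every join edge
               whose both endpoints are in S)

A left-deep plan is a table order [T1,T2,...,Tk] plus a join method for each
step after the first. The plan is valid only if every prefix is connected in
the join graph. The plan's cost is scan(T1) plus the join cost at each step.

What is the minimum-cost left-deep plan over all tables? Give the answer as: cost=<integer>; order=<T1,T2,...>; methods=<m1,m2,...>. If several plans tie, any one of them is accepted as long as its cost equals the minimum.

cost=28200; order=A,C,D,B; methods=hash,hash,hash

Selinger DP (subsets sized 1..n):
  {A}: scan cost=300, card=300
  {B}: scan cost=120, card=120
  {D}: scan cost=300, card=300
  {C}: scan cost=60, card=60
  {AB}: card=6000; try (B,hash)→2280, (A,merge)→4080, (B,merge)→4260, (A,hash)→5640, (A,nl_idx)→7200, (B,nl_idx)→8400 …(+2); best=2280 via (B,hash)
  {AD}: card=3000; try (D,hash)→6000, (D,nl_idx)→6000, (A,hash)→6000, (A,nl_idx)→6000, (D,merge)→6300, (A,merge)→6300 …(+2); best=6000 via (D,hash)
  {AC}: card=1800; try (C,hash)→1320, (A,nl_idx)→2400, (A,merge)→3480, (C,merge)→3720, (C,nl_idx)→3900, (A,hash)→5520 …(+2); best=1320 via (C,hash)
  {ABD}: card=60000; try (B,hash)→10680, (D,hash)→13680, (B,merge)→45960, (B,nl_idx)→87000, (D,merge)→89280, (D,nl_idx)→116280 …(+2); best=10680 via (B,hash)
  {ABC}: card=36000; try (B,hash)→4800, (C,hash)→9000, (B,merge)→23880, (B,nl_idx)→49920, (C,nl_idx)→74280, (C,merge)→86700 …(+2); best=4800 via (B,hash)
  {ACD}: card=18000; try (D,hash)→8520, (C,hash)→9720, (D,merge)→25920, (D,nl_idx)→35520, (C,nl_idx)→42000, (C,merge)→45420 …(+2); best=8520 via (D,hash)
  {ABCD}: card=360000; try (B,hash)→28200, (D,hash)→46200, (C,hash)→71400, (B,merge)→297480, (B,nl_idx)→494520, (D,merge)→619800 …(+6); best=28200 via (B,hash)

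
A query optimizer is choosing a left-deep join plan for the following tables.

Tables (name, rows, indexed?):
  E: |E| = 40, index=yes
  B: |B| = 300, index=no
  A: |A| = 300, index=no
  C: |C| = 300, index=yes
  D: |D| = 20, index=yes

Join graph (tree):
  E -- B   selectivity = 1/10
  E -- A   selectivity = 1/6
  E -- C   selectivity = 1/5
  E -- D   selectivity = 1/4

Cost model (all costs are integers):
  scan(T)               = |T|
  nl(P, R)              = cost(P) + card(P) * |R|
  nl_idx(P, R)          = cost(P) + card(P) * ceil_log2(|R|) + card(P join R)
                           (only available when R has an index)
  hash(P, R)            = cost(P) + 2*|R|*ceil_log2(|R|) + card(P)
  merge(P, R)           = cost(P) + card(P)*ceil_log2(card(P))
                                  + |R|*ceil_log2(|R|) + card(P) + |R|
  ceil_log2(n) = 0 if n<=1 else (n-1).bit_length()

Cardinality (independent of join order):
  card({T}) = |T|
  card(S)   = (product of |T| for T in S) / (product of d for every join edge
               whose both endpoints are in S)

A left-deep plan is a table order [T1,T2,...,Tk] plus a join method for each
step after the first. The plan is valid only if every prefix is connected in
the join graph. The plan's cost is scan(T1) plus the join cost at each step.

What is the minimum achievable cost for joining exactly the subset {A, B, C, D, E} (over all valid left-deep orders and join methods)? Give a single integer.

Selinger DP over subsets of {A,B,C,D,E}:
  {E}: scan cost=40, card=40
  {B}: scan cost=300, card=300
  {A}: scan cost=300, card=300
  {C}: scan cost=300, card=300
  {D}: scan cost=20, card=20
  {BE}: card=1200; try (E,hash)→1080, (E,nl_idx)→3300, (B,merge)→3320, (E,merge)→3580, (B,hash)→5480, (B,nl)→12040 …(+1); best=1080 via (E,hash)
  {AE}: card=2000; try (E,hash)→1080, (A,merge)→3320, (E,merge)→3580, (E,nl_idx)→4100, (A,hash)→5480, (A,nl)→12040 …(+1); best=1080 via (E,hash)
  {CE}: card=2400; try (E,hash)→1080, (C,nl_idx)→2800, (C,merge)→3320, (E,merge)→3580, (E,nl_idx)→4500, (C,hash)→5480 …(+2); best=1080 via (E,hash)
  {DE}: card=200; try (D,hash)→280, (E,nl_idx)→340, (E,merge)→420, (D,merge)→440, (D,nl_idx)→440, (E,hash)→520 …(+2); best=280 via (D,hash)
  {ABE}: card=60000; try (A,hash)→7680, (B,hash)→8480, (A,merge)→18480, (B,merge)→28080, (A,nl)→361080, (B,nl)→601080; best=7680 via (A,hash)
  {BCE}: card=72000; try (C,hash)→7680, (B,hash)→8880, (C,merge)→18480, (B,merge)→35280, (C,nl_idx)→83880, (C,nl)→361080 …(+1); best=7680 via (C,hash)
  {BDE}: card=6000; try (D,hash)→2480, (B,merge)→5080, (B,hash)→5880, (D,nl_idx)→13080, (D,merge)→15600, (D,nl)→25080 …(+1); best=2480 via (D,hash)
  {ACE}: card=120000; try (C,hash)→8480, (A,hash)→8880, (C,merge)→28080, (A,merge)→35280, (C,nl_idx)→139080, (C,nl)→601080 …(+1); best=8480 via (C,hash)
  {ADE}: card=10000; try (D,hash)→3280, (A,merge)→5080, (A,hash)→5880, (D,nl_idx)→21080, (D,merge)→25200, (D,nl)→41080 …(+1); best=3280 via (D,hash)
  {CDE}: card=12000; try (D,hash)→3680, (C,merge)→5080, (C,hash)→5880, (C,nl_idx)→14080, (D,nl_idx)→25080, (D,merge)→32400 …(+2); best=3680 via (D,hash)
  {ABCE}: card=3600000; try (C,hash)→73080, (A,hash)→85080, (B,hash)→133880, (C,merge)→1030680, (A,merge)→1306680, (B,merge)→2171480 …(+4); best=73080 via (C,hash)
  {ABDE}: card=300000; try (A,hash)→13880, (B,hash)→18680, (D,hash)→67880, (A,merge)→89480, (B,merge)→156280, (D,nl_idx)→607680 …(+4); best=13880 via (A,hash)
  {BCDE}: card=360000; try (C,hash)→13880, (B,hash)→21080, (D,hash)→79880, (C,merge)→89480, (B,merge)→186680, (C,nl_idx)→416480 …(+5); best=13880 via (C,hash)
  {ACDE}: card=600000; try (C,hash)→18680, (A,hash)→21080, (D,hash)→128680, (C,merge)→156280, (A,merge)→186680, (C,nl_idx)→693280 …(+5); best=18680 via (C,hash)
  {ABCDE}: card=18000000; try (C,hash)→319280, (A,hash)→379280, (B,hash)→624080, (D,hash)→3673280, (C,merge)→6016880, (A,merge)→7216880 …(+8); best=319280 via (C,hash)

319280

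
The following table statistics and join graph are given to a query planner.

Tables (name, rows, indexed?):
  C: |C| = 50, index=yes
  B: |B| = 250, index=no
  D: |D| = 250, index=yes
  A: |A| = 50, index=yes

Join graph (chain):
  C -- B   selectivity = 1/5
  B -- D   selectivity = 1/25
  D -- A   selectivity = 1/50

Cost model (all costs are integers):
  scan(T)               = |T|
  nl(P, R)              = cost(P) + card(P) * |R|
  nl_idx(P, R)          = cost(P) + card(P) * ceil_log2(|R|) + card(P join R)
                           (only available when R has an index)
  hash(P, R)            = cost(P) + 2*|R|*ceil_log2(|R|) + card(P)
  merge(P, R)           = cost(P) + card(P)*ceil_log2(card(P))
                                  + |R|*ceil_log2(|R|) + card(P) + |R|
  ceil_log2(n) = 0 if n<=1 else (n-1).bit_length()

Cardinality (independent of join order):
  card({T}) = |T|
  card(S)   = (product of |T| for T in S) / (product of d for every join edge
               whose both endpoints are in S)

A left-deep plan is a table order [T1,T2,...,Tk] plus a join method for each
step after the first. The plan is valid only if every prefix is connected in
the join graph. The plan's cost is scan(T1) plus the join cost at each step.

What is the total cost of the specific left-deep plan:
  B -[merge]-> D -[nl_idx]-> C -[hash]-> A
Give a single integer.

step 1: scan B: cost=250, card=250
step 2: join D via merge
    card(P join D) = 250*250/(25) = 2500
    cost = 250 + 250*8 + 250*8 + 250 + 250 = 4750
step 3: join C via nl_idx
    card(P join C) = 2500*50/(5) = 25000
    cost = 4750 + 2500*6 + 25000 = 44750
step 4: join A via hash
    card(P join A) = 25000*50/(50) = 25000
    cost = 44750 + 2*50*6 + 25000 = 70350

70350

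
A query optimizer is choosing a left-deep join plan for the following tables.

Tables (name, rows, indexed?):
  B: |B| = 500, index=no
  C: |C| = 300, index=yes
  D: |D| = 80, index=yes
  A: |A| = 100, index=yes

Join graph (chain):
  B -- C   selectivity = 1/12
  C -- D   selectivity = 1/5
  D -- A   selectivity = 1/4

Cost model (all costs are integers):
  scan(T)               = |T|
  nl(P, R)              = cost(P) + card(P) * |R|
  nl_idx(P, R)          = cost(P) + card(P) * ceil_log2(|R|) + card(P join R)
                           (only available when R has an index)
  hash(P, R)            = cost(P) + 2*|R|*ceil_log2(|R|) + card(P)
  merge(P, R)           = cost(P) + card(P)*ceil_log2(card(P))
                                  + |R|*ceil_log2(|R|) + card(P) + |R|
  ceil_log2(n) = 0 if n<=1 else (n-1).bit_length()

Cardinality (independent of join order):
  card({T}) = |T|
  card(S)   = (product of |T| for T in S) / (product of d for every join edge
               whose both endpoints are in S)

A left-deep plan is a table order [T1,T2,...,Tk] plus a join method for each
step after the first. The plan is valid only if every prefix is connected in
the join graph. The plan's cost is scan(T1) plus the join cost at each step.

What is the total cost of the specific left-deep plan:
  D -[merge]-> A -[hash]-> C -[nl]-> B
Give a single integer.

60008920

step 1: scan D: cost=80, card=80
step 2: join A via merge
    card(P join A) = 80*100/(4) = 2000
    cost = 80 + 80*7 + 100*7 + 80 + 100 = 1520
step 3: join C via hash
    card(P join C) = 2000*300/(5) = 120000
    cost = 1520 + 2*300*9 + 2000 = 8920
step 4: join B via nl
    card(P join B) = 120000*500/(12) = 5000000
    cost = 8920 + 120000*500 = 60008920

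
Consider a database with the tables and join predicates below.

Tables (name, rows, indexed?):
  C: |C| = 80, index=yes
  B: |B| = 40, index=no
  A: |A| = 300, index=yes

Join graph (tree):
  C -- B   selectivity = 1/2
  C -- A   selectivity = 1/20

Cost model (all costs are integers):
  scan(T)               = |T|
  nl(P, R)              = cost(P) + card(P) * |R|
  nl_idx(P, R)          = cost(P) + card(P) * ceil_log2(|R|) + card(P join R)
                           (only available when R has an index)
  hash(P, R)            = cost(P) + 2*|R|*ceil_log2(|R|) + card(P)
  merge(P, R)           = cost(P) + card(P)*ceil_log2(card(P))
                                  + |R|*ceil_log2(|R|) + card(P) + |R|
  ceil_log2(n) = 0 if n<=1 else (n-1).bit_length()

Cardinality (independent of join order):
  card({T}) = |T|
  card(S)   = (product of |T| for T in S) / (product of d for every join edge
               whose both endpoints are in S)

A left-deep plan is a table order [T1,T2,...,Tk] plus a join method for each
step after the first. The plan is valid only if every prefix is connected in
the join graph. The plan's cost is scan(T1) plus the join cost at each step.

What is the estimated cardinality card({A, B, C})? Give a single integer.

Tables in S: A(300), B(40), C(80)
Edges inside S: C-B(d=2), C-A(d=20)
numerator = 300 * 40 * 80 = 960000
denominator = 2 * 20 = 40
card(S) = 960000 / 40 = 24000

24000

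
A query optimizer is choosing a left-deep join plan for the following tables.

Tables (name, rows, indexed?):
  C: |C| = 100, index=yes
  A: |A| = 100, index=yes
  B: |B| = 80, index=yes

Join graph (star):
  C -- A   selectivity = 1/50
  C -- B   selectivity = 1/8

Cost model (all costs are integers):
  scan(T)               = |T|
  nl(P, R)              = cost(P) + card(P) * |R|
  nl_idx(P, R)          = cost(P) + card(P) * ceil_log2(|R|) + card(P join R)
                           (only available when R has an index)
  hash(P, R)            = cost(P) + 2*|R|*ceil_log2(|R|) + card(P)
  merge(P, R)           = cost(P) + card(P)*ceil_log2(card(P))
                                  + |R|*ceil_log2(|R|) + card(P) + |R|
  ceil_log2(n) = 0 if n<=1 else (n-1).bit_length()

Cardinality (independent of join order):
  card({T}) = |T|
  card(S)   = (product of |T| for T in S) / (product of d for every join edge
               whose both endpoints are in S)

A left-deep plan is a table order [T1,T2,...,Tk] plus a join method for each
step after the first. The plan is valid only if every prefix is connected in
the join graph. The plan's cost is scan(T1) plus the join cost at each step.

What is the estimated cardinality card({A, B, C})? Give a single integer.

2000

Tables in S: A(100), B(80), C(100)
Edges inside S: C-A(d=50), C-B(d=8)
numerator = 100 * 80 * 100 = 800000
denominator = 50 * 8 = 400
card(S) = 800000 / 400 = 2000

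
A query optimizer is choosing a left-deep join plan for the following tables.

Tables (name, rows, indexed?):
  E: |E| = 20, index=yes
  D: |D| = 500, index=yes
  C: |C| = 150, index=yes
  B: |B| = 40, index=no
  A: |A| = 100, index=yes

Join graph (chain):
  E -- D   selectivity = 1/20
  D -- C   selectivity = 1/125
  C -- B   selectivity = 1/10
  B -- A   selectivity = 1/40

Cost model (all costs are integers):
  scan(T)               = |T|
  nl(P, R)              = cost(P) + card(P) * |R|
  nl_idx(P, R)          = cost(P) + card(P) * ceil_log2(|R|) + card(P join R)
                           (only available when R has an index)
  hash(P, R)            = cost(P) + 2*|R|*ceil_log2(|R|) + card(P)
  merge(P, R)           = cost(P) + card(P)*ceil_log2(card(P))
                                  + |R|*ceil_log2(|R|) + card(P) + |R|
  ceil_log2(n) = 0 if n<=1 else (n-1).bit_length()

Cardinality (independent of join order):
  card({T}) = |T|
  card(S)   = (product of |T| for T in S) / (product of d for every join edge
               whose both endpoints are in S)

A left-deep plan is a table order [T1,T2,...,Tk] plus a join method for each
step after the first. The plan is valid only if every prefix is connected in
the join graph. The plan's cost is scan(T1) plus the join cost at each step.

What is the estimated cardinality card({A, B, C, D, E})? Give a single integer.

Tables in S: A(100), B(40), C(150), D(500), E(20)
Edges inside S: E-D(d=20), D-C(d=125), C-B(d=10), B-A(d=40)
numerator = 100 * 40 * 150 * 500 * 20 = 6000000000
denominator = 20 * 125 * 10 * 40 = 1000000
card(S) = 6000000000 / 1000000 = 6000

6000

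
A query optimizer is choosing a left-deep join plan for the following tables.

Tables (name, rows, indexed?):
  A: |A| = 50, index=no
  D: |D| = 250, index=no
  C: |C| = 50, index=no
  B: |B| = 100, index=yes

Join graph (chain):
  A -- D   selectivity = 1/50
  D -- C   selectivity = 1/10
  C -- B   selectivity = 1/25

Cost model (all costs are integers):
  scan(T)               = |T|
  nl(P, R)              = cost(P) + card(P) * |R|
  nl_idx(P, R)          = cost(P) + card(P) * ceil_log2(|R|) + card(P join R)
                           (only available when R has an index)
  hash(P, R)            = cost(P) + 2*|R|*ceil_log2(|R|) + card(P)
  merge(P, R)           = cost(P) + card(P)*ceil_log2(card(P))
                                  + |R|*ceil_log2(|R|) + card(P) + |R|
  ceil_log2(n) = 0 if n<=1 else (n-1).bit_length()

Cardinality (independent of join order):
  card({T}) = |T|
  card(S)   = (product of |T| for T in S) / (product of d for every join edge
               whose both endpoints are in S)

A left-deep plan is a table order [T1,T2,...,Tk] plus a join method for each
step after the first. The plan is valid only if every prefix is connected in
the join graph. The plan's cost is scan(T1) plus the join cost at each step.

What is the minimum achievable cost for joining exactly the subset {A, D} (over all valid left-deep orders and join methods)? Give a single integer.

1100

Selinger DP over subsets of {A,D}:
  {A}: scan cost=50, card=50
  {D}: scan cost=250, card=250
  {AD}: card=250; try (A,hash)→1100, (D,merge)→2650, (A,merge)→2850, (D,hash)→4100, (D,nl)→12550, (A,nl)→12750; best=1100 via (A,hash)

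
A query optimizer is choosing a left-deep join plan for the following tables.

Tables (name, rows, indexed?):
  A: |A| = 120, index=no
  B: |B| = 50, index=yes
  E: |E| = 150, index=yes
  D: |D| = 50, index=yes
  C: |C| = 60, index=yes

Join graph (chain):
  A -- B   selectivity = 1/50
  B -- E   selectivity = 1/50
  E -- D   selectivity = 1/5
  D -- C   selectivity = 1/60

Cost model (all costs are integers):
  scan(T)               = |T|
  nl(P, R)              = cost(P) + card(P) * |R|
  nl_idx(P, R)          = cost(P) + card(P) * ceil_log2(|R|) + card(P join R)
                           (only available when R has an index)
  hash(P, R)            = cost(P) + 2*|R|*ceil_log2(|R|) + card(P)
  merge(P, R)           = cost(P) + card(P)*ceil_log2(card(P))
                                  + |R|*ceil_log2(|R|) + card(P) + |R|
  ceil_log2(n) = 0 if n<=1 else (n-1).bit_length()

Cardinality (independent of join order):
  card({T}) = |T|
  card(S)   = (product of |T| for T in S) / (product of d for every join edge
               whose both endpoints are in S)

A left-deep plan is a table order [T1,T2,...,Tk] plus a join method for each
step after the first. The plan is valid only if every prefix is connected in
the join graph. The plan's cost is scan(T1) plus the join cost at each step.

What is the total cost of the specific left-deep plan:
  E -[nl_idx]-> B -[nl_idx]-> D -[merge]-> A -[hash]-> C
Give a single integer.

step 1: scan E: cost=150, card=150
step 2: join B via nl_idx
    card(P join B) = 150*50/(50) = 150
    cost = 150 + 150*6 + 150 = 1200
step 3: join D via nl_idx
    card(P join D) = 150*50/(5) = 1500
    cost = 1200 + 150*6 + 1500 = 3600
step 4: join A via merge
    card(P join A) = 1500*120/(50) = 3600
    cost = 3600 + 1500*11 + 120*7 + 1500 + 120 = 22560
step 5: join C via hash
    card(P join C) = 3600*60/(60) = 3600
    cost = 22560 + 2*60*6 + 3600 = 26880

26880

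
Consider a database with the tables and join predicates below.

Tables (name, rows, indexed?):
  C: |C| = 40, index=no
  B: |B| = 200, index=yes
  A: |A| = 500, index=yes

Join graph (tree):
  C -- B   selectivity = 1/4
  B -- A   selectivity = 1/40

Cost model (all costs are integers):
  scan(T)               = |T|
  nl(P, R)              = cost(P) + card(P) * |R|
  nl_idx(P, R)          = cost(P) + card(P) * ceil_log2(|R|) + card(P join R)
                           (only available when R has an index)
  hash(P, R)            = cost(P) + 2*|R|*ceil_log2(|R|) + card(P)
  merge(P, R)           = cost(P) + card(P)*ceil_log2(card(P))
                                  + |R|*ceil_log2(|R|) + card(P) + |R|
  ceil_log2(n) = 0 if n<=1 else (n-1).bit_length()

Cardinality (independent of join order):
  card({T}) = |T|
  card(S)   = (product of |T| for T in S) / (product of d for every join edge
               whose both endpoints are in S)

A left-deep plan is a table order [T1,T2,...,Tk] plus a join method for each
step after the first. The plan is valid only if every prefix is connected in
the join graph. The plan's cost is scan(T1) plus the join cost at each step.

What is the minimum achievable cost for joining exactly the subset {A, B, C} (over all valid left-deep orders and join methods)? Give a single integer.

Selinger DP over subsets of {A,B,C}:
  {C}: scan cost=40, card=40
  {B}: scan cost=200, card=200
  {A}: scan cost=500, card=500
  {BC}: card=2000; try (C,hash)→880, (B,merge)→2120, (C,merge)→2280, (B,nl_idx)→2360, (B,hash)→3280, (B,nl)→8040 …(+1); best=880 via (C,hash)
  {AB}: card=2500; try (B,hash)→4200, (A,nl_idx)→4500, (B,nl_idx)→7000, (A,merge)→7000, (B,merge)→7300, (A,hash)→9400 …(+2); best=4200 via (B,hash)
  {ABC}: card=25000; try (C,hash)→7180, (A,hash)→11880, (A,merge)→29880, (C,merge)→36980, (A,nl_idx)→43880, (C,nl)→104200 …(+1); best=7180 via (C,hash)

7180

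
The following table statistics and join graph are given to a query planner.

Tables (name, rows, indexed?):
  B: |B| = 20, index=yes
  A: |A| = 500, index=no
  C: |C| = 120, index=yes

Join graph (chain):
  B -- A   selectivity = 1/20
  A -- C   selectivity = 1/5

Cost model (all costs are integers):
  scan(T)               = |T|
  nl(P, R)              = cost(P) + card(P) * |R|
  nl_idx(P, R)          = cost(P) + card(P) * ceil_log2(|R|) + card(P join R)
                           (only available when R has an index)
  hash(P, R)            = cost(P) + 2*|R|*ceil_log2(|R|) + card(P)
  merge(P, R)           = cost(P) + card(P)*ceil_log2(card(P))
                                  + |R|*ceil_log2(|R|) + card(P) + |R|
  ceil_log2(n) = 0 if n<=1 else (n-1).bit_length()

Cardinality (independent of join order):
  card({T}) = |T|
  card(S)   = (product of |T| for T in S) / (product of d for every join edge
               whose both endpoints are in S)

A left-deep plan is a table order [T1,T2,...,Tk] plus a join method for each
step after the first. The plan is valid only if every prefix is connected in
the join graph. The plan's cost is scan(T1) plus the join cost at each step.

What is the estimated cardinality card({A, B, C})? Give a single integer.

Tables in S: A(500), B(20), C(120)
Edges inside S: B-A(d=20), A-C(d=5)
numerator = 500 * 20 * 120 = 1200000
denominator = 20 * 5 = 100
card(S) = 1200000 / 100 = 12000

12000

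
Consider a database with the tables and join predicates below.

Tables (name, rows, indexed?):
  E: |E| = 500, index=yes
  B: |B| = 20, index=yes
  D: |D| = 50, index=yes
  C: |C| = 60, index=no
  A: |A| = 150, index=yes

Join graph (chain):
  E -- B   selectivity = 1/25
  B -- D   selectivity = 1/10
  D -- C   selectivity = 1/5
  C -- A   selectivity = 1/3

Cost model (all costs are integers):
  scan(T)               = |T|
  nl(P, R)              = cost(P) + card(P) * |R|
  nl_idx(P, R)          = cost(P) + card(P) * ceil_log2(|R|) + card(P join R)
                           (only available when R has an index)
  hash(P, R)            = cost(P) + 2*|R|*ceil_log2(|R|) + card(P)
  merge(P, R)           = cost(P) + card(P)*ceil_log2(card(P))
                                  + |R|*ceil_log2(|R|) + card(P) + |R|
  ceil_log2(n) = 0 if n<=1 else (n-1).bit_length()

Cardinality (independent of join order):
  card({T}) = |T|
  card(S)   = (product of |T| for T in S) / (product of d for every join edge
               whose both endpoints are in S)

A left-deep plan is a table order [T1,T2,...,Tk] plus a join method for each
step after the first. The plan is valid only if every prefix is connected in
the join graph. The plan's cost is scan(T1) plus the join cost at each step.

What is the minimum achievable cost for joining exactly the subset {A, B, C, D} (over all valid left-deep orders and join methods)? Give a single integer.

Selinger DP over subsets of {A,B,C,D}:
  {B}: scan cost=20, card=20
  {D}: scan cost=50, card=50
  {C}: scan cost=60, card=60
  {A}: scan cost=150, card=150
  {BD}: card=100; try (D,nl_idx)→240, (B,hash)→300, (B,nl_idx)→400, (D,merge)→490, (B,merge)→520, (D,hash)→640 …(+2); best=240 via (D,nl_idx)
  {CD}: card=600; try (D,hash)→720, (C,hash)→820, (C,merge)→820, (D,merge)→830, (D,nl_idx)→1020, (C,nl)→3050 …(+1); best=720 via (D,hash)
  {AC}: card=3000; try (C,hash)→1020, (A,merge)→1830, (C,merge)→1920, (A,hash)→2520, (A,nl_idx)→3540, (A,nl)→9060 …(+1); best=1020 via (C,hash)
  {BCD}: card=1200; try (C,hash)→1060, (C,merge)→1460, (B,hash)→1520, (B,nl_idx)→4920, (C,nl)→6240, (B,merge)→7440 …(+1); best=1060 via (C,hash)
  {ACD}: card=30000; try (A,hash)→3720, (D,hash)→4620, (A,merge)→8670, (A,nl_idx)→35520, (D,merge)→40370, (D,nl_idx)→49020 …(+2); best=3720 via (A,hash)
  {ABCD}: card=60000; try (A,hash)→4660, (A,merge)→16810, (B,hash)→33920, (A,nl_idx)→70660, (A,nl)→181060, (B,nl_idx)→213720 …(+2); best=4660 via (A,hash)

4660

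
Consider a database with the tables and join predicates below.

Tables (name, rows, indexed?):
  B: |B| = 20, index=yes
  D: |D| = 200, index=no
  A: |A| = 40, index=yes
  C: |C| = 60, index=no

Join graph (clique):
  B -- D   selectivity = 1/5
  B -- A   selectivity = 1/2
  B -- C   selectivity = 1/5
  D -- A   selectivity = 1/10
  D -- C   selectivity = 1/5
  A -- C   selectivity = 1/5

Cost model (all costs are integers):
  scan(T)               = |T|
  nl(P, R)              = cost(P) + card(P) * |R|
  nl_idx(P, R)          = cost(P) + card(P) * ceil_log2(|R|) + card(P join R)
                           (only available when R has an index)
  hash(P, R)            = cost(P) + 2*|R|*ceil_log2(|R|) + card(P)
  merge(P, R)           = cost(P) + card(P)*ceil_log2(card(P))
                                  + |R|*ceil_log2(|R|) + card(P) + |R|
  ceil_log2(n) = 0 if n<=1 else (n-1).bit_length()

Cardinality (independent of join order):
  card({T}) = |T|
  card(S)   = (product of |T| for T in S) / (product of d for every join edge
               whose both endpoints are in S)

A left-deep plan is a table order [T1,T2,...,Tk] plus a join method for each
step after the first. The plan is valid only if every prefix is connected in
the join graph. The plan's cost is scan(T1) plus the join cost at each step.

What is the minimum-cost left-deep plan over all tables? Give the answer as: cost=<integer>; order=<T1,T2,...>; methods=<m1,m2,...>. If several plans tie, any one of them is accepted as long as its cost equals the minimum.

cost=4200; order=D,A,B,C; methods=hash,hash,hash

Selinger DP (subsets sized 1..n):
  {B}: scan cost=20, card=20
  {D}: scan cost=200, card=200
  {A}: scan cost=40, card=40
  {C}: scan cost=60, card=60
  {BD}: card=800; try (B,hash)→600, (D,merge)→1940, (B,nl_idx)→2000, (B,merge)→2120, (D,hash)→3240, (D,nl)→4020 …(+1); best=600 via (B,hash)
  {AB}: card=400; try (B,hash)→280, (A,merge)→420, (B,merge)→440, (A,hash)→520, (A,nl_idx)→540, (B,nl_idx)→640 …(+2); best=280 via (B,hash)
  {BC}: card=240; try (B,hash)→320, (C,merge)→560, (B,merge)→600, (B,nl_idx)→600, (C,hash)→760, (C,nl)→1220 …(+1); best=320 via (B,hash)
  {AD}: card=800; try (A,hash)→880, (D,merge)→2120, (A,nl_idx)→2200, (A,merge)→2280, (D,hash)→3280, (D,nl)→8040 …(+1); best=880 via (A,hash)
  {CD}: card=2400; try (C,hash)→1120, (D,merge)→2280, (C,merge)→2420, (D,hash)→3320, (D,nl)→12060, (C,nl)→12200; best=1120 via (C,hash)
  {AC}: card=480; try (A,hash)→600, (C,merge)→740, (A,merge)→760, (C,hash)→800, (A,nl_idx)→900, (C,nl)→2440 …(+1); best=600 via (A,hash)
  {ABD}: card=1600; try (B,hash)→1880, (A,hash)→1880, (D,hash)→3880, (D,merge)→6080, (B,nl_idx)→6480, (A,nl_idx)→7000 …(+5); best=1880 via (B,hash)
  {BCD}: card=1920; try (C,hash)→2120, (B,hash)→3720, (D,hash)→3760, (D,merge)→4280, (C,merge)→9820, (B,nl_idx)→15040 …(+4); best=2120 via (C,hash)
  {ABC}: card=960; try (A,hash)→1040, (B,hash)→1280, (C,hash)→1400, (A,nl_idx)→2720, (A,merge)→2760, (B,nl_idx)→3960 …(+5); best=1040 via (A,hash)
  {ACD}: card=1920; try (C,hash)→2400, (A,hash)→4000, (D,hash)→4280, (D,merge)→7200, (C,merge)→10100, (A,nl_idx)→17440 …(+4); best=2400 via (C,hash)
  {ABCD}: card=768; try (C,hash)→4200, (B,hash)→4520, (A,hash)→4520, (D,hash)→5200, (B,nl_idx)→12768, (D,merge)→13400 …(+8); best=4200 via (C,hash)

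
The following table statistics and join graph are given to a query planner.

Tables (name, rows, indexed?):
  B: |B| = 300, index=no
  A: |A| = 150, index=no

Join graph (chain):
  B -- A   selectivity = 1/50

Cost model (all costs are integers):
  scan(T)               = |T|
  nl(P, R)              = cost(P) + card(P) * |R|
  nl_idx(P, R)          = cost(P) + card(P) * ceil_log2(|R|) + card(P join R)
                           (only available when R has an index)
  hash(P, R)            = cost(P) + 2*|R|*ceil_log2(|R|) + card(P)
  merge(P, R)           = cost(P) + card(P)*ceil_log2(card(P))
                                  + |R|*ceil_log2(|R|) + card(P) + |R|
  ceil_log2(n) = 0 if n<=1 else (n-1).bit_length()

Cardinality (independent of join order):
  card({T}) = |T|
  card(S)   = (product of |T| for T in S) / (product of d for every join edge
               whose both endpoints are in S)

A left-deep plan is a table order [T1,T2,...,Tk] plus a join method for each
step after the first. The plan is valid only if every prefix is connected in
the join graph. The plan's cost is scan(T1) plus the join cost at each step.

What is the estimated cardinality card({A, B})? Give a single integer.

Tables in S: A(150), B(300)
Edges inside S: B-A(d=50)
numerator = 150 * 300 = 45000
denominator = 50 = 50
card(S) = 45000 / 50 = 900

900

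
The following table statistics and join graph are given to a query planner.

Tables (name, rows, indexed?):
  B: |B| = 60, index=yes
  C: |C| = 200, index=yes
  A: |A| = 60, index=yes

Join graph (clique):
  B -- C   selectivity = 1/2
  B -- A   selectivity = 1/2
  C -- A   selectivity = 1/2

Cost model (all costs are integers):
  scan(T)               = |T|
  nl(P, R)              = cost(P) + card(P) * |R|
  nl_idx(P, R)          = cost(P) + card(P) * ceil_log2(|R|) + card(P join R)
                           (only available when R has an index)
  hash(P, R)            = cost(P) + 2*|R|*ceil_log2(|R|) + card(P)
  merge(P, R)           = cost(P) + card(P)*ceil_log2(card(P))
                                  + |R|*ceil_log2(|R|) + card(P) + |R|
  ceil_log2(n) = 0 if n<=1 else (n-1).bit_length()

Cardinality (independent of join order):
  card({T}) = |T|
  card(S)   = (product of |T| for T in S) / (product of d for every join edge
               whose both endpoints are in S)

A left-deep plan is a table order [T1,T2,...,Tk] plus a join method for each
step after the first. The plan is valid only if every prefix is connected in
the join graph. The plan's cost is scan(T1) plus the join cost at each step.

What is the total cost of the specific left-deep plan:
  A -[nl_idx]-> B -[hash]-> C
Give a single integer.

7220

step 1: scan A: cost=60, card=60
step 2: join B via nl_idx
    card(P join B) = 60*60/(2) = 1800
    cost = 60 + 60*6 + 1800 = 2220
step 3: join C via hash
    card(P join C) = 1800*200/(2*2) = 90000
    cost = 2220 + 2*200*8 + 1800 = 7220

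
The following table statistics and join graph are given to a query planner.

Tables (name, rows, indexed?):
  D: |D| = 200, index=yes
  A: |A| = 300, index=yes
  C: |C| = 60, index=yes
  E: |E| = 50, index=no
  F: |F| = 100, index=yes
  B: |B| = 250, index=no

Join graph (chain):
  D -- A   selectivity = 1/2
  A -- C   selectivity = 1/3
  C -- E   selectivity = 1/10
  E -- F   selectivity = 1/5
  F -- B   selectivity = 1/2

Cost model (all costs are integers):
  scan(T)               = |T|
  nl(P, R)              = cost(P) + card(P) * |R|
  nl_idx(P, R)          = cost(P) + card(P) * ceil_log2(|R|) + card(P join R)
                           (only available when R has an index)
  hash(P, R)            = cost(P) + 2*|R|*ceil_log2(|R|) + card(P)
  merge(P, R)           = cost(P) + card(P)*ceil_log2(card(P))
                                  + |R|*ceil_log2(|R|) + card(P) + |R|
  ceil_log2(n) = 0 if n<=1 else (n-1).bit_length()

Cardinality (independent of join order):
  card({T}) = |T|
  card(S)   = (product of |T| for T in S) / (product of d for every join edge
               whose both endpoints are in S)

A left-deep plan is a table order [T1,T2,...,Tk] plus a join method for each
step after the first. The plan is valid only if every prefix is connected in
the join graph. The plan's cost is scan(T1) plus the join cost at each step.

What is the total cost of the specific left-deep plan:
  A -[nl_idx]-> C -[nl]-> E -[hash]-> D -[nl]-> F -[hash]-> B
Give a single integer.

step 1: scan A: cost=300, card=300
step 2: join C via nl_idx
    card(P join C) = 300*60/(3) = 6000
    cost = 300 + 300*6 + 6000 = 8100
step 3: join E via nl
    card(P join E) = 6000*50/(10) = 30000
    cost = 8100 + 6000*50 = 308100
step 4: join D via hash
    card(P join D) = 30000*200/(2) = 3000000
    cost = 308100 + 2*200*8 + 30000 = 341300
step 5: join F via nl
    card(P join F) = 3000000*100/(5) = 60000000
    cost = 341300 + 3000000*100 = 300341300
step 6: join B via hash
    card(P join B) = 60000000*250/(2) = 7500000000
    cost = 300341300 + 2*250*8 + 60000000 = 360345300

360345300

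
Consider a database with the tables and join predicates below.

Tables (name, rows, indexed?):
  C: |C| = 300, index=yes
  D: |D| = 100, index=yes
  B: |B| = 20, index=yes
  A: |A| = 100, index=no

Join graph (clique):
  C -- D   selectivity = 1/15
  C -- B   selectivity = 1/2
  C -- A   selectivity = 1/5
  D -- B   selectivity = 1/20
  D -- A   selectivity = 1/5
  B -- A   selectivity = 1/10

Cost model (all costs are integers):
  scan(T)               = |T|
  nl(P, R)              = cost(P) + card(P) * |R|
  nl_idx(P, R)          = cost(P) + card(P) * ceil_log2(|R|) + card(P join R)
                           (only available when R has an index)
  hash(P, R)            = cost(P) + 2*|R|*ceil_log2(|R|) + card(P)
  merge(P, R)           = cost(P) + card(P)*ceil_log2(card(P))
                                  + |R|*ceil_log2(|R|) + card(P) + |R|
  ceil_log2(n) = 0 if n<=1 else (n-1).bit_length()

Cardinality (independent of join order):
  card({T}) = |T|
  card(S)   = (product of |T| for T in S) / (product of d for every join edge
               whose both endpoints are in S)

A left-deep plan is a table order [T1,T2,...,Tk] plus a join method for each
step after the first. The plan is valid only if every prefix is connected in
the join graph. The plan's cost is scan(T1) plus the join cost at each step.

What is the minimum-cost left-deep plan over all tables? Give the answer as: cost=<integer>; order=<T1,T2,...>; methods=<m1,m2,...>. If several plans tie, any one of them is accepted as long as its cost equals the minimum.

Selinger DP (subsets sized 1..n):
  {C}: scan cost=300, card=300
  {D}: scan cost=100, card=100
  {B}: scan cost=20, card=20
  {A}: scan cost=100, card=100
  {CD}: card=2000; try (D,hash)→2000, (C,nl_idx)→3000, (C,merge)→3900, (D,merge)→4100, (D,nl_idx)→4400, (C,hash)→5600 …(+2); best=2000 via (D,hash)
  {BC}: card=3000; try (B,hash)→800, (C,merge)→3140, (C,nl_idx)→3200, (B,merge)→3420, (B,nl_idx)→4800, (C,hash)→5440 …(+2); best=800 via (B,hash)
  {AC}: card=6000; try (A,hash)→2000, (C,merge)→3900, (A,merge)→4100, (C,hash)→5600, (C,nl_idx)→7000, (C,nl)→30100 …(+1); best=2000 via (A,hash)
  {BD}: card=100; try (D,nl_idx)→260, (B,hash)→400, (B,nl_idx)→700, (D,merge)→940, (B,merge)→1020, (D,hash)→1440 …(+2); best=260 via (D,nl_idx)
  {AD}: card=2000; try (D,hash)→1600, (A,hash)→1600, (D,merge)→1700, (A,merge)→1700, (D,nl_idx)→2800, (D,nl)→10100 …(+1); best=1600 via (D,hash)
  {AB}: card=200; try (B,hash)→400, (B,nl_idx)→800, (A,merge)→940, (B,merge)→1020, (A,hash)→1440, (A,nl)→2020 …(+1); best=400 via (B,hash)
  {BCD}: card=1000; try (C,nl_idx)→2160, (C,merge)→4060, (B,hash)→4200, (D,hash)→5200, (C,hash)→5760, (B,nl_idx)→13000 …(+6); best=2160 via (C,nl_idx)
  {ACD}: card=8000; try (A,hash)→5400, (C,hash)→9000, (D,hash)→9400, (A,merge)→26800, (C,nl_idx)→27600, (C,merge)→28600 …(+5); best=5400 via (A,hash)
  {ABC}: card=6000; try (C,merge)→5200, (A,hash)→5200, (C,hash)→6000, (C,nl_idx)→8200, (B,hash)→8200, (B,nl_idx)→38000 …(+5); best=5200 via (C,merge)
  {ABD}: card=200; try (A,hash)→1760, (A,merge)→1860, (D,hash)→2000, (D,nl_idx)→2000, (D,merge)→3000, (B,hash)→3800 …(+5); best=1760 via (A,hash)
  {ABCD}: card=400; try (C,nl_idx)→3960, (A,hash)→4560, (C,merge)→6560, (C,hash)→7360, (D,hash)→12600, (B,hash)→13600 …(+9); best=3960 via (C,nl_idx)

cost=3960; order=B,D,A,C; methods=nl_idx,hash,nl_idx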